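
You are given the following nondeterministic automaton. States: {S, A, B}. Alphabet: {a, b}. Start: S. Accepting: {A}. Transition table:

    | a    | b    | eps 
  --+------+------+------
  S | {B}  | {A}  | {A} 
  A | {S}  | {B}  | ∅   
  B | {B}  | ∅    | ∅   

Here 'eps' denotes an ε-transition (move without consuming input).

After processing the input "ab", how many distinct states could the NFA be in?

2

Start: ε-closure({S}) = {S, A}.
Read 'a': {S, A} → {S, A, B}.
Read 'b': {S, A, B} → {A, B}.
That set has 2 states.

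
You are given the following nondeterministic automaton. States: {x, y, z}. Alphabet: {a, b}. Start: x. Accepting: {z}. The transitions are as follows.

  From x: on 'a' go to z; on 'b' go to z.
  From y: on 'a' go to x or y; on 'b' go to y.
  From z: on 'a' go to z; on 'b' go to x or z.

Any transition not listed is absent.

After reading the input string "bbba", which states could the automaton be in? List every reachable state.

{z}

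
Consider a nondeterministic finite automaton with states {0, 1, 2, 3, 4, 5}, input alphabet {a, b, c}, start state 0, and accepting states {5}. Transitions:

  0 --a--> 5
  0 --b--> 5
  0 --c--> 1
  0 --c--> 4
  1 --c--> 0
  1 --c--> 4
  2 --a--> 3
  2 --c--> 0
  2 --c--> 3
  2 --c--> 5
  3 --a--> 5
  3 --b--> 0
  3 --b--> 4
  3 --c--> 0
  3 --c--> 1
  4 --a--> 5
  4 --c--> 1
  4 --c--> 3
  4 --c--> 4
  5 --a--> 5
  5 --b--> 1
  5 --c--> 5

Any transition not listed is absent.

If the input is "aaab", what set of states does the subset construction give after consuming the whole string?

Start in {0}.
Read 'a': 0→{5}; now {5}.
Read 'a': 5→{5}; now {5}.
Read 'a': 5→{5}; now {5}.
Read 'b': 5→{1}; now {1}.

{1}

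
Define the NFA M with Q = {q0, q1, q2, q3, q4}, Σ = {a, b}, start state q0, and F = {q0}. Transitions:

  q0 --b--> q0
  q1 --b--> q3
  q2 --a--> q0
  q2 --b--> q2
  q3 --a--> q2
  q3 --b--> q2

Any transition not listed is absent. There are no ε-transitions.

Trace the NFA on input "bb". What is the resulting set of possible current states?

{q0}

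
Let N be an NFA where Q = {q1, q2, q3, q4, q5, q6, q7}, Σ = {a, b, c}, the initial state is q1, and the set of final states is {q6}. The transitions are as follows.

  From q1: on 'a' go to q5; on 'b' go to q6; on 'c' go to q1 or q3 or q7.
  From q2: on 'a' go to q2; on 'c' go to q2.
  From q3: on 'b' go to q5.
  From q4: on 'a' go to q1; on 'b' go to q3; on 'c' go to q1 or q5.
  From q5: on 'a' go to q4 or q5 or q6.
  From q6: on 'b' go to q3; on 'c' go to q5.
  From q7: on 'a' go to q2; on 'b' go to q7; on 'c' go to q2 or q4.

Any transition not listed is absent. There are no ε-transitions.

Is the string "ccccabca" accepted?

Yes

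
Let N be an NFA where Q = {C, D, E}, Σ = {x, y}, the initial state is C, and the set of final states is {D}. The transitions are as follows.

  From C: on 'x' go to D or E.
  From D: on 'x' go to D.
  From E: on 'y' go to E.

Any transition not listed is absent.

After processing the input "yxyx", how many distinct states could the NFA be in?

0

Start in {C}.
Read 'y': {C} → ∅.
The set is empty and remains empty for the remaining 3 symbols.
That set has 0 states.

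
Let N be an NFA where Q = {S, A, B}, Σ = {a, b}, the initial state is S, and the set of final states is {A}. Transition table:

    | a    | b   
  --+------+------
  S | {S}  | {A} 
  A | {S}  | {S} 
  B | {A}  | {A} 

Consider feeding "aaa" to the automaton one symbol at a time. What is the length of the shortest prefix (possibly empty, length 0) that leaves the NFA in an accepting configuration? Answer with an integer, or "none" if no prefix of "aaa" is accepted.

none

Start in {S}.
Read 'a': {S} → {S}.
Read 'a': {S} → {S}.
Read 'a': {S} → {S}.
No reachable set along the way intersects F.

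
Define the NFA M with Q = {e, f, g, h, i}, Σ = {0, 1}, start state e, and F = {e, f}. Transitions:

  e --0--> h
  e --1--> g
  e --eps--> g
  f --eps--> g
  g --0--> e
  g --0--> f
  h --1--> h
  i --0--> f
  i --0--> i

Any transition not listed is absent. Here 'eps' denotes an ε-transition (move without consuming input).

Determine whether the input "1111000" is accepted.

No

Start: ε-closure({e}) = {e, g}.
Read '1': {e, g} → {g}.
Read '1': {g} → ∅.
The set is empty and remains empty for the remaining 5 symbols.
The final set ∅ contains no accepting state.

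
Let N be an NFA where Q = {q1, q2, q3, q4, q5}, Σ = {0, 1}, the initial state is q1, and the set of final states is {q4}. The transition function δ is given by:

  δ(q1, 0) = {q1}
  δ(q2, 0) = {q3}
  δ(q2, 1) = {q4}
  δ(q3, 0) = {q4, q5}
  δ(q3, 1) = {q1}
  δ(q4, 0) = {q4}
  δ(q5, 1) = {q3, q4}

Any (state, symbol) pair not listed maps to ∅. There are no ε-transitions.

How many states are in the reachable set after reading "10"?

Start in {q1}.
Read '1': q1→∅; now ∅.
The set is empty and remains empty for the remaining 1 symbol.
That set has 0 states.

0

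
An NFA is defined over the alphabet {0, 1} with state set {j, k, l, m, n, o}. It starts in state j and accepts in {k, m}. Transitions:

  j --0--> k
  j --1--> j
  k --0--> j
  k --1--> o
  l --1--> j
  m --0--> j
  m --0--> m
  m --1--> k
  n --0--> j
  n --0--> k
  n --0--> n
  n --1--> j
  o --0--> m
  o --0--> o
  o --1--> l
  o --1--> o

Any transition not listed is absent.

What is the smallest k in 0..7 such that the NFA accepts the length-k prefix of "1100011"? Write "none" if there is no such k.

Start in {j}.
Read '1': {j} → {j}.
Read '1': {j} → {j}.
Read '0': {j} → {k}.
None of the earlier sets intersect F, but {k} does.

3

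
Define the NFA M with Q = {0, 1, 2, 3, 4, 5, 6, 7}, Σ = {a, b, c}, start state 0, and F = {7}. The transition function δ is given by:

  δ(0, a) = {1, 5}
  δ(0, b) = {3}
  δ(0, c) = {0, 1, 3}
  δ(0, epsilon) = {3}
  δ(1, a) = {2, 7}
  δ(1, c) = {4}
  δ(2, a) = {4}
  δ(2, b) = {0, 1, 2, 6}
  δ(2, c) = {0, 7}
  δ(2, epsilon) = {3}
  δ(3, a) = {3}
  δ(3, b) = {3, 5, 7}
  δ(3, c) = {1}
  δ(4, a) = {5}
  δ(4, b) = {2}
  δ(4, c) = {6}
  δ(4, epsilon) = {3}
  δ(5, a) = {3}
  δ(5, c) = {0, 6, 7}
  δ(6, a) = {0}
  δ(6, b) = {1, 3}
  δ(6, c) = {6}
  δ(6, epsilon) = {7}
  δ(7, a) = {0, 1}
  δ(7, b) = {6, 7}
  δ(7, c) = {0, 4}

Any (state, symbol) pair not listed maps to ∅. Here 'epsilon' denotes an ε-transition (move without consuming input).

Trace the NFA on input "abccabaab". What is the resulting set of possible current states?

Start: ε-closure({0}) = {0, 3}.
Read 'a': {0, 3} → {1, 3, 5}.
Read 'b': {1, 3, 5} → {3, 5, 7}.
Read 'c': {3, 5, 7} → {0, 1, 3, 4, 6, 7}.
Read 'c': {0, 1, 3, 4, 6, 7} → {0, 1, 3, 4, 6, 7}.
Read 'a': {0, 1, 3, 4, 6, 7} → {0, 1, 2, 3, 5, 7}.
Read 'b': {0, 1, 2, 3, 5, 7} → {0, 1, 2, 3, 5, 6, 7}.
Read 'a': {0, 1, 2, 3, 5, 6, 7} → {0, 1, 2, 3, 4, 5, 7}.
Read 'a': {0, 1, 2, 3, 4, 5, 7} → {0, 1, 2, 3, 4, 5, 7}.
Read 'b': {0, 1, 2, 3, 4, 5, 7} → {0, 1, 2, 3, 5, 6, 7}.

{0, 1, 2, 3, 5, 6, 7}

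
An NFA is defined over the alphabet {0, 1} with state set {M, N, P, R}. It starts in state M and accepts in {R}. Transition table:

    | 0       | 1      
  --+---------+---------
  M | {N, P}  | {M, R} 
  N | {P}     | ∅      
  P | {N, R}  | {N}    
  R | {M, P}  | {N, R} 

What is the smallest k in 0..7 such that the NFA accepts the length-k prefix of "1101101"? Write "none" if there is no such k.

Start in {M}.
Read '1': {M} → {M, R}.
None of the earlier sets intersect F, but {M, R} does.

1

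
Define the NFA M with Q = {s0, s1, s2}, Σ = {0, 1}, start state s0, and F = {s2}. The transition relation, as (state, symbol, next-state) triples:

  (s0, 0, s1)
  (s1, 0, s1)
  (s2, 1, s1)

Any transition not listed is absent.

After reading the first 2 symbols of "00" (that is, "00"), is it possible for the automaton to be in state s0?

Start in {s0}.
Read '0': s0→{s1}; now {s1}.
Read '0': s1→{s1}; now {s1}.
State s0 is not in {s1}.

No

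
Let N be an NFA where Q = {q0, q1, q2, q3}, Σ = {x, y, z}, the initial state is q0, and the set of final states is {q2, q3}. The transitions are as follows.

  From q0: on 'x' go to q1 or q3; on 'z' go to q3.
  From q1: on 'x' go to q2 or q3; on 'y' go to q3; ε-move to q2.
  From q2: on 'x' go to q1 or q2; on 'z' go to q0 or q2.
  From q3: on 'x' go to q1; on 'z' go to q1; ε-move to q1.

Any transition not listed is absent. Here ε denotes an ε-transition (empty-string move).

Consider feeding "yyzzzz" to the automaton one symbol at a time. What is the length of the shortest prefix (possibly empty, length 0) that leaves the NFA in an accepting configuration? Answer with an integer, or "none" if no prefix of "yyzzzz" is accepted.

none

Start in {q0}.
Read 'y': {q0} → ∅.
The set is empty and remains empty for the remaining 5 symbols.
No reachable set along the way intersects F.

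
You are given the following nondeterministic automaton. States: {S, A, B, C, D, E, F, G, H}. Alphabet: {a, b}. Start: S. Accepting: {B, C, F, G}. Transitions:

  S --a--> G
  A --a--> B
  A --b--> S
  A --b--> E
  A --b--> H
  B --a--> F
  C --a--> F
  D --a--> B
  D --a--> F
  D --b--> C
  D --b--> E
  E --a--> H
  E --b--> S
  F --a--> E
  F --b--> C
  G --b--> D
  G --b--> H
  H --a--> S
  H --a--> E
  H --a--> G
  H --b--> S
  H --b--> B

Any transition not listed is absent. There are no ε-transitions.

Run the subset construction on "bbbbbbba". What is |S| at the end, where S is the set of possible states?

0

Start in {S}.
Read 'b': S→∅; now ∅.
The set is empty and remains empty for the remaining 7 symbols.
That set has 0 states.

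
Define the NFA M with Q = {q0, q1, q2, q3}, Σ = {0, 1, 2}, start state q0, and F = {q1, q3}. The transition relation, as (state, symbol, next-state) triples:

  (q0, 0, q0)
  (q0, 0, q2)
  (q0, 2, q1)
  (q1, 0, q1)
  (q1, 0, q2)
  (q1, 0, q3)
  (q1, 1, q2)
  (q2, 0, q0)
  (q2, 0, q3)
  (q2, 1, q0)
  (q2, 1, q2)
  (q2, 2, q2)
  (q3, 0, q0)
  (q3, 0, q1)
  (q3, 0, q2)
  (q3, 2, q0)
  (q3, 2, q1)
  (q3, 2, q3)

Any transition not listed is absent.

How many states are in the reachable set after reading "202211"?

Start in {q0}.
Read '2': q0→{q1}; now {q1}.
Read '0': q1→{q1, q2, q3}; now {q1, q2, q3}.
Read '2': q1→∅, q2→{q2}, q3→{q0, q1, q3}; now {q0, q1, q2, q3}.
Read '2': q0→{q1}, q1→∅, q2→{q2}, q3→{q0, q1, q3}; now {q0, q1, q2, q3}.
Read '1': q0→∅, q1→{q2}, q2→{q0, q2}, q3→∅; now {q0, q2}.
Read '1': q0→∅, q2→{q0, q2}; now {q0, q2}.
That set has 2 states.

2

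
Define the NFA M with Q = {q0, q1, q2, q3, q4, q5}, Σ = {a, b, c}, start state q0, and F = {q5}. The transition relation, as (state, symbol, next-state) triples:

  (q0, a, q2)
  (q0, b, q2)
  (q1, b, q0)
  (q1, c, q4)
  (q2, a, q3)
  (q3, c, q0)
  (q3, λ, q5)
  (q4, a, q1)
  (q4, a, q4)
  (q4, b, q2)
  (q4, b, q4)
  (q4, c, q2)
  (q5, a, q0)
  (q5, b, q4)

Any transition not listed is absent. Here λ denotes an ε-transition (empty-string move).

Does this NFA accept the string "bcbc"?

Start in {q0}.
Read 'b': {q0} → {q2}.
Read 'c': {q2} → ∅.
The set is empty and remains empty for the remaining 2 symbols.
The final set ∅ contains no accepting state.

No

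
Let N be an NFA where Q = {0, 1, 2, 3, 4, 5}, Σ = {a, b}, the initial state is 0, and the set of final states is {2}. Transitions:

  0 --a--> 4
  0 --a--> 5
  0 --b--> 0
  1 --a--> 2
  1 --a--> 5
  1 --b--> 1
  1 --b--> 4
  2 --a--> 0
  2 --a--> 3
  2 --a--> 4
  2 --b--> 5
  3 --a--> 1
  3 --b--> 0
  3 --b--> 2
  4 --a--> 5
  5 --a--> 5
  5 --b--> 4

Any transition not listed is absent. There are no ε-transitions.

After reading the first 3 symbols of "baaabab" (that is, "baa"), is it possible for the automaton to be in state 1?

No

Start in {0}.
Read 'b': {0} → {0}.
Read 'a': {0} → {4, 5}.
Read 'a': {4, 5} → {5}.
State 1 is not in {5}.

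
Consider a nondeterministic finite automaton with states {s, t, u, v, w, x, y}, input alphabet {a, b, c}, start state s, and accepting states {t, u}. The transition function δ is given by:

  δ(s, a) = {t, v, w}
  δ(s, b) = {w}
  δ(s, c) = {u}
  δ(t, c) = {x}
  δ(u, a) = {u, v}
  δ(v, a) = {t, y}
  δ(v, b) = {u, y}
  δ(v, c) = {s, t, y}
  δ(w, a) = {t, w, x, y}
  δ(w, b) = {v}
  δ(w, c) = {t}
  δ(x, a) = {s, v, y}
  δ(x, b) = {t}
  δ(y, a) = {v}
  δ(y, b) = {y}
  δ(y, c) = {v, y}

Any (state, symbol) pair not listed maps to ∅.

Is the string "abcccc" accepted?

Yes

Start in {s}.
Read 'a': s→{t, v, w}; now {t, v, w}.
Read 'b': t→∅, v→{u, y}, w→{v}; now {u, v, y}.
Read 'c': u→∅, v→{s, t, y}, y→{v, y}; now {s, t, v, y}.
Read 'c': s→{u}, t→{x}, v→{s, t, y}, y→{v, y}; now {s, t, u, v, x, y}.
Read 'c': s→{u}, t→{x}, u→∅, v→{s, t, y}, x→∅, y→{v, y}; now {s, t, u, v, x, y}.
Read 'c': s→{u}, t→{x}, u→∅, v→{s, t, y}, x→∅, y→{v, y}; now {s, t, u, v, x, y}.
The final set {s, t, u, v, x, y} contains the accepting states t, u.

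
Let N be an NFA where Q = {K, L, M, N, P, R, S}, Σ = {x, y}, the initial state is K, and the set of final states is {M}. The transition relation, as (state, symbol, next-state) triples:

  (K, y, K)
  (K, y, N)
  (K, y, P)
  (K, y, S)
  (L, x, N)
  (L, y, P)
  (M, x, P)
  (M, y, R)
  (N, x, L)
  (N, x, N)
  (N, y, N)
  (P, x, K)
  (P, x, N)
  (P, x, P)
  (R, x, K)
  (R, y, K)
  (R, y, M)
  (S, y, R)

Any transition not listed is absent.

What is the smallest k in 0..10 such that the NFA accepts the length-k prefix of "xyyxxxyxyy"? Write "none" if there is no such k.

none

Start in {K}.
Read 'x': {K} → ∅.
The set is empty and remains empty for the remaining 9 symbols.
No reachable set along the way intersects F.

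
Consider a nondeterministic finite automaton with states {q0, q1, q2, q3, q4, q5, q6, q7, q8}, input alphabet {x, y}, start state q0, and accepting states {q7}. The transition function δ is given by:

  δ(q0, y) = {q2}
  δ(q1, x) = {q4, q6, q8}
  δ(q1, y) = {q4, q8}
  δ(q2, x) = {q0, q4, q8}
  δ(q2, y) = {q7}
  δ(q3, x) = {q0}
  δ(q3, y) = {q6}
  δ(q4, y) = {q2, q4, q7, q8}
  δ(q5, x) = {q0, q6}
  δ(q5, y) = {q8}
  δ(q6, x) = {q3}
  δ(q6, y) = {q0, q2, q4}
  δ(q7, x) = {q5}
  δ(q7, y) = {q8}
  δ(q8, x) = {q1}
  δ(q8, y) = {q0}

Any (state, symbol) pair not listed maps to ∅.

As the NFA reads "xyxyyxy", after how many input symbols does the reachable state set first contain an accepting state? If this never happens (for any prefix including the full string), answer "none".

none

Start in {q0}.
Read 'x': q0→∅; now ∅.
The set is empty and remains empty for the remaining 6 symbols.
No reachable set along the way intersects F.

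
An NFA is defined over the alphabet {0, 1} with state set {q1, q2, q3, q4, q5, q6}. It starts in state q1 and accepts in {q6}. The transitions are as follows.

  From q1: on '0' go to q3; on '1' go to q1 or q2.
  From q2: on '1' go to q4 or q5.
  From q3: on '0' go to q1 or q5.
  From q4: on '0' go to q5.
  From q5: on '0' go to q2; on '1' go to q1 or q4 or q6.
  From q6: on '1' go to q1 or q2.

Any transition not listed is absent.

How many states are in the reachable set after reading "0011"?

Start in {q1}.
Read '0': q1→{q3}; now {q3}.
Read '0': q3→{q1, q5}; now {q1, q5}.
Read '1': q1→{q1, q2}, q5→{q1, q4, q6}; now {q1, q2, q4, q6}.
Read '1': q1→{q1, q2}, q2→{q4, q5}, q4→∅, q6→{q1, q2}; now {q1, q2, q4, q5}.
That set has 4 states.

4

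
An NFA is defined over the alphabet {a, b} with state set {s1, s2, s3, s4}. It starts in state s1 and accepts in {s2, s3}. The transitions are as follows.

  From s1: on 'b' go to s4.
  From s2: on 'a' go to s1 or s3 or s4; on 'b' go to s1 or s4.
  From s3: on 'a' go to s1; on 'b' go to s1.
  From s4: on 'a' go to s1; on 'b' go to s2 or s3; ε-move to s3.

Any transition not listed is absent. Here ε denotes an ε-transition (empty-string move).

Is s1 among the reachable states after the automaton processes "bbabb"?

Yes

Start in {s1}.
Read 'b': {s1} → {s3, s4}.
Read 'b': {s3, s4} → {s1, s2, s3}.
Read 'a': {s1, s2, s3} → {s1, s3, s4}.
Read 'b': {s1, s3, s4} → {s1, s2, s3, s4}.
Read 'b': {s1, s2, s3, s4} → {s1, s2, s3, s4}.
State s1 is in {s1, s2, s3, s4}.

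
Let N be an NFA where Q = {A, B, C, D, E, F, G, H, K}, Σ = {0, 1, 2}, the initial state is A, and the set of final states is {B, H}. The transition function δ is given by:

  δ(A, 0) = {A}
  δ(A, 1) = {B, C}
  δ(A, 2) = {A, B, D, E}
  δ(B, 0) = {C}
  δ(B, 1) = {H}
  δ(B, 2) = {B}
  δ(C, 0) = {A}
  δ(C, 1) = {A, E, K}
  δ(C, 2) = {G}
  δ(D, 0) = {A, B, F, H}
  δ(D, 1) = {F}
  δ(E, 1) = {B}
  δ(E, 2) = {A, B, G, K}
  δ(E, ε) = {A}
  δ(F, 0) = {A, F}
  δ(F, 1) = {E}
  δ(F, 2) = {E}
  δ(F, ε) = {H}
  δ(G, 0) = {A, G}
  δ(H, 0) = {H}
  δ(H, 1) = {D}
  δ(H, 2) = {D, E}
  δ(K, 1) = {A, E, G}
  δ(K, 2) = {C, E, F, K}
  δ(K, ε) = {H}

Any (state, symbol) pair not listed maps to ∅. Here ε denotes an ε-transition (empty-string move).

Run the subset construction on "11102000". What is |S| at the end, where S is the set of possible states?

4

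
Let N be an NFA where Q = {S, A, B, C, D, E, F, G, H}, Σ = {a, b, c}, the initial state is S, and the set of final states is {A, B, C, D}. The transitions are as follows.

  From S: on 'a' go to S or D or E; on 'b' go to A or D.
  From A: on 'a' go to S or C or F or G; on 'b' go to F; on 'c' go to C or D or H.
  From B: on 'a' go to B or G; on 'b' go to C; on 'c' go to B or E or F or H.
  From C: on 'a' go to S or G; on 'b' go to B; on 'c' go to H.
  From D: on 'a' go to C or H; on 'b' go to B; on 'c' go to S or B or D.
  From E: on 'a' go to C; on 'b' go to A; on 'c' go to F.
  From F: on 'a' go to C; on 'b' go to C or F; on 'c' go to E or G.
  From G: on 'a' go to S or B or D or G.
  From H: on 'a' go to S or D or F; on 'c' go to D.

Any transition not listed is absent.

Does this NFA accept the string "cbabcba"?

No

Start in {S}.
Read 'c': S→∅; now ∅.
The set is empty and remains empty for the remaining 6 symbols.
The final set ∅ contains no accepting state.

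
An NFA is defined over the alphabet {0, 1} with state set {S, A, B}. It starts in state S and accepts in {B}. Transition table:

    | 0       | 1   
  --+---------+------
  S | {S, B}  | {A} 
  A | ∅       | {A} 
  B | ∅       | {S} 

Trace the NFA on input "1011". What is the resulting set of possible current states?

Start in {S}.
Read '1': {S} → {A}.
Read '0': {A} → ∅.
The set is empty and remains empty for the remaining 2 symbols.

∅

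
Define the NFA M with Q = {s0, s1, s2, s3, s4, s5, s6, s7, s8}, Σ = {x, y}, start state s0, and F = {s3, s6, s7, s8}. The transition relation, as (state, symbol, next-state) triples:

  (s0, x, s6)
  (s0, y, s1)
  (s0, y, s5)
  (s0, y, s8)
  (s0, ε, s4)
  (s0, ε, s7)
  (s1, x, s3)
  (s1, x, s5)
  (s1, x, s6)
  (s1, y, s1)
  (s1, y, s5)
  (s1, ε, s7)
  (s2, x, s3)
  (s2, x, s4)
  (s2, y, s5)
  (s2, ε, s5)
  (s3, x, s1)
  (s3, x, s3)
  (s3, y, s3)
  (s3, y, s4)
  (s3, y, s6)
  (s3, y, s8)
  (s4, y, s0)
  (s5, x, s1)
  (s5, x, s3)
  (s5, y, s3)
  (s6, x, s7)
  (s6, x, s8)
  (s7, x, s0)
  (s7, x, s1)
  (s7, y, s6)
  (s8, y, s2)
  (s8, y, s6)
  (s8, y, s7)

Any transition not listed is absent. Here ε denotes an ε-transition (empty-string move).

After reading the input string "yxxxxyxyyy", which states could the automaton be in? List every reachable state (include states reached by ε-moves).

{s0, s1, s2, s3, s4, s5, s6, s7, s8}

Start: ε-closure({s0}) = {s0, s4, s7}.
Read 'y': s0→{s1, s5, s8}, s4→{s0}, s7→{s6}; union {s0, s1, s5, s6, s8}; ε-closure = {s0, s1, s4, s5, s6, s7, s8}.
Read 'x': s0→{s6}, s1→{s3, s5, s6}, s4→∅, s5→{s1, s3}, s6→{s7, s8}, s7→{s0, s1}, s8→∅; union {s0, s1, s3, s5, s6, s7, s8}; ε-closure = {s0, s1, s3, s4, s5, s6, s7, s8}.
Read 'x': s0→{s6}, s1→{s3, s5, s6}, s3→{s1, s3}, s4→∅, s5→{s1, s3}, s6→{s7, s8}, s7→{s0, s1}, s8→∅; union {s0, s1, s3, s5, s6, s7, s8}; ε-closure = {s0, s1, s3, s4, s5, s6, s7, s8}.
Read 'x': s0→{s6}, s1→{s3, s5, s6}, s3→{s1, s3}, s4→∅, s5→{s1, s3}, s6→{s7, s8}, s7→{s0, s1}, s8→∅; union {s0, s1, s3, s5, s6, s7, s8}; ε-closure = {s0, s1, s3, s4, s5, s6, s7, s8}.
Read 'x': s0→{s6}, s1→{s3, s5, s6}, s3→{s1, s3}, s4→∅, s5→{s1, s3}, s6→{s7, s8}, s7→{s0, s1}, s8→∅; union {s0, s1, s3, s5, s6, s7, s8}; ε-closure = {s0, s1, s3, s4, s5, s6, s7, s8}.
Read 'y': s0→{s1, s5, s8}, s1→{s1, s5}, s3→{s3, s4, s6, s8}, s4→{s0}, s5→{s3}, s6→∅, s7→{s6}, s8→{s2, s6, s7}; now {s0, s1, s2, s3, s4, s5, s6, s7, s8}.
Read 'x': s0→{s6}, s1→{s3, s5, s6}, s2→{s3, s4}, s3→{s1, s3}, s4→∅, s5→{s1, s3}, s6→{s7, s8}, s7→{s0, s1}, s8→∅; now {s0, s1, s3, s4, s5, s6, s7, s8}.
Read 'y': s0→{s1, s5, s8}, s1→{s1, s5}, s3→{s3, s4, s6, s8}, s4→{s0}, s5→{s3}, s6→∅, s7→{s6}, s8→{s2, s6, s7}; now {s0, s1, s2, s3, s4, s5, s6, s7, s8}.
Read 'y': s0→{s1, s5, s8}, s1→{s1, s5}, s2→{s5}, s3→{s3, s4, s6, s8}, s4→{s0}, s5→{s3}, s6→∅, s7→{s6}, s8→{s2, s6, s7}; now {s0, s1, s2, s3, s4, s5, s6, s7, s8}.
Read 'y': s0→{s1, s5, s8}, s1→{s1, s5}, s2→{s5}, s3→{s3, s4, s6, s8}, s4→{s0}, s5→{s3}, s6→∅, s7→{s6}, s8→{s2, s6, s7}; now {s0, s1, s2, s3, s4, s5, s6, s7, s8}.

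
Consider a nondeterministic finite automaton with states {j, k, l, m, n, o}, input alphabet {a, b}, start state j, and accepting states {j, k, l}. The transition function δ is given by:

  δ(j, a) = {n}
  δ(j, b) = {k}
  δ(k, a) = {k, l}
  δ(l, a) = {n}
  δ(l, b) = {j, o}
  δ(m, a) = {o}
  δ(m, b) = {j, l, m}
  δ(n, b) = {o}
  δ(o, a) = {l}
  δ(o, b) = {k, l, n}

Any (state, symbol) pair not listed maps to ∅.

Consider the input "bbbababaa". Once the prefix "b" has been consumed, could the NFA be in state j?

Start in {j}.
Read 'b': j→{k}; now {k}.
State j is not in {k}.

No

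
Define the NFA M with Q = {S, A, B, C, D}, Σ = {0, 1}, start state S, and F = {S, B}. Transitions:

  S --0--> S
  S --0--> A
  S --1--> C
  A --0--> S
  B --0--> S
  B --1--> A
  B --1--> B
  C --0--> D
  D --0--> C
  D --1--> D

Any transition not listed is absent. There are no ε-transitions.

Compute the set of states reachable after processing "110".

∅

Start in {S}.
Read '1': {S} → {C}.
Read '1': {C} → ∅.
The set is empty and remains empty for the remaining 1 symbol.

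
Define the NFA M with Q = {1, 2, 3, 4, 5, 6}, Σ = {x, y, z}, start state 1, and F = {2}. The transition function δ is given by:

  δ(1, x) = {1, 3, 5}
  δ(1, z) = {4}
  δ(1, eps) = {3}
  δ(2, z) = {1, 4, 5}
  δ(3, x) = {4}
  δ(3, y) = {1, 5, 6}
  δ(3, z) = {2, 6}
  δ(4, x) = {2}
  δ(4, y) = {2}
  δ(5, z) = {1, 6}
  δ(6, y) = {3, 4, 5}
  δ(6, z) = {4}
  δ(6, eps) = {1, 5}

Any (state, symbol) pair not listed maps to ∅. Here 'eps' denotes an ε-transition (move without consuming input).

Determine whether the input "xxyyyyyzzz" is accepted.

Start: ε-closure({1}) = {1, 3}.
Read 'x': 1→{1, 3, 5}, 3→{4}; now {1, 3, 4, 5}.
Read 'x': 1→{1, 3, 5}, 3→{4}, 4→{2}, 5→∅; now {1, 2, 3, 4, 5}.
Read 'y': 1→∅, 2→∅, 3→{1, 5, 6}, 4→{2}, 5→∅; union {1, 2, 5, 6}; ε-closure = {1, 2, 3, 5, 6}.
Read 'y': 1→∅, 2→∅, 3→{1, 5, 6}, 5→∅, 6→{3, 4, 5}; now {1, 3, 4, 5, 6}.
Read 'y': 1→∅, 3→{1, 5, 6}, 4→{2}, 5→∅, 6→{3, 4, 5}; now {1, 2, 3, 4, 5, 6}.
Read 'y': 1→∅, 2→∅, 3→{1, 5, 6}, 4→{2}, 5→∅, 6→{3, 4, 5}; now {1, 2, 3, 4, 5, 6}.
Read 'y': 1→∅, 2→∅, 3→{1, 5, 6}, 4→{2}, 5→∅, 6→{3, 4, 5}; now {1, 2, 3, 4, 5, 6}.
Read 'z': 1→{4}, 2→{1, 4, 5}, 3→{2, 6}, 4→∅, 5→{1, 6}, 6→{4}; union {1, 2, 4, 5, 6}; ε-closure = {1, 2, 3, 4, 5, 6}.
Read 'z': 1→{4}, 2→{1, 4, 5}, 3→{2, 6}, 4→∅, 5→{1, 6}, 6→{4}; union {1, 2, 4, 5, 6}; ε-closure = {1, 2, 3, 4, 5, 6}.
Read 'z': 1→{4}, 2→{1, 4, 5}, 3→{2, 6}, 4→∅, 5→{1, 6}, 6→{4}; union {1, 2, 4, 5, 6}; ε-closure = {1, 2, 3, 4, 5, 6}.
The final set {1, 2, 3, 4, 5, 6} contains the accepting state 2.

Yes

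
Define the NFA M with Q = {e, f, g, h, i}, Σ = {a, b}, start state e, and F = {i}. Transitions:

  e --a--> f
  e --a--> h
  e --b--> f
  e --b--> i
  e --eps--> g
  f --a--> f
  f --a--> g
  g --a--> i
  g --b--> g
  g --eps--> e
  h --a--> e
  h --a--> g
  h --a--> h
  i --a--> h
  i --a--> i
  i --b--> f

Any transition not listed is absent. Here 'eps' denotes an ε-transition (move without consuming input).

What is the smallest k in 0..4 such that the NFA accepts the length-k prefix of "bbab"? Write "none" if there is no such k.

Start: ε-closure({e}) = {e, g}.
Read 'b': e→{f, i}, g→{g}; union {f, g, i}; ε-closure = {e, f, g, i}.
None of the earlier sets intersect F, but {e, f, g, i} does.

1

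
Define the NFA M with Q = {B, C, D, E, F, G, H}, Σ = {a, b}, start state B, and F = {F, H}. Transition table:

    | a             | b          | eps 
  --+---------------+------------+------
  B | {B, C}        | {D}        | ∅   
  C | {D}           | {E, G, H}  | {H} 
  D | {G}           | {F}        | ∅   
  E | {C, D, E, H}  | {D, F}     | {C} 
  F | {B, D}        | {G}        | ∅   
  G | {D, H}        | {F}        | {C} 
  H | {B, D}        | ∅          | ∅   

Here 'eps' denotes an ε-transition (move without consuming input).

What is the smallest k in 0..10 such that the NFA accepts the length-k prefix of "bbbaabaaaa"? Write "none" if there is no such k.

Start in {B}.
Read 'b': B→{D}; now {D}.
Read 'b': D→{F}; now {F}.
None of the earlier sets intersect F, but {F} does.

2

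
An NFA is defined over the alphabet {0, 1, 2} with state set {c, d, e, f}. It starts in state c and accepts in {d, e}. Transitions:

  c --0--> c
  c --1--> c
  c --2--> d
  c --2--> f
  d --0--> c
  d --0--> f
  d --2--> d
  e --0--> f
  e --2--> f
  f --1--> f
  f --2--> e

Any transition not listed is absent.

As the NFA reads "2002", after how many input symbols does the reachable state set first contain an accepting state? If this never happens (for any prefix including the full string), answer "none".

1

Start in {c}.
Read '2': c→{d, f}; now {d, f}.
None of the earlier sets intersect F, but {d, f} does.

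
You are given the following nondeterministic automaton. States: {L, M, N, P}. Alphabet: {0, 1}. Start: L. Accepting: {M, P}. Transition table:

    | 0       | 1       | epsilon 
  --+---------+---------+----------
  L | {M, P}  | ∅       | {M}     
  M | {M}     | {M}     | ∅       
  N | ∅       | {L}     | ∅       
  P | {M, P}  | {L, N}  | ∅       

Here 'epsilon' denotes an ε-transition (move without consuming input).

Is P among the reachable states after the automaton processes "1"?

No

Start: ε-closure({L}) = {L, M}.
Read '1': {L, M} → {M}.
State P is not in {M}.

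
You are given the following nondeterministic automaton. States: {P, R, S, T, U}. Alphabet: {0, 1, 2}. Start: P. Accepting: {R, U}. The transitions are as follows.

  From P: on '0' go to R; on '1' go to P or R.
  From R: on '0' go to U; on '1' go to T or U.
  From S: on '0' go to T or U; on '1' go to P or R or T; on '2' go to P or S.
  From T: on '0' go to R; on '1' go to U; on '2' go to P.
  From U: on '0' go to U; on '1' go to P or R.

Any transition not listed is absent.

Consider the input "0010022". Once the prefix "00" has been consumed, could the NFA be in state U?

Yes

Start in {P}.
Read '0': P→{R}; now {R}.
Read '0': R→{U}; now {U}.
State U is in {U}.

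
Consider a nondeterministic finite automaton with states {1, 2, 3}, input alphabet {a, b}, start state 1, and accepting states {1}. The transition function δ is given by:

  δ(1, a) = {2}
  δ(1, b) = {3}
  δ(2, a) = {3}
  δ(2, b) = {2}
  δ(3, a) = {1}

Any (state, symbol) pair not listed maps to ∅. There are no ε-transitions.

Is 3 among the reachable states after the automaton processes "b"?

Start in {1}.
Read 'b': 1→{3}; now {3}.
State 3 is in {3}.

Yes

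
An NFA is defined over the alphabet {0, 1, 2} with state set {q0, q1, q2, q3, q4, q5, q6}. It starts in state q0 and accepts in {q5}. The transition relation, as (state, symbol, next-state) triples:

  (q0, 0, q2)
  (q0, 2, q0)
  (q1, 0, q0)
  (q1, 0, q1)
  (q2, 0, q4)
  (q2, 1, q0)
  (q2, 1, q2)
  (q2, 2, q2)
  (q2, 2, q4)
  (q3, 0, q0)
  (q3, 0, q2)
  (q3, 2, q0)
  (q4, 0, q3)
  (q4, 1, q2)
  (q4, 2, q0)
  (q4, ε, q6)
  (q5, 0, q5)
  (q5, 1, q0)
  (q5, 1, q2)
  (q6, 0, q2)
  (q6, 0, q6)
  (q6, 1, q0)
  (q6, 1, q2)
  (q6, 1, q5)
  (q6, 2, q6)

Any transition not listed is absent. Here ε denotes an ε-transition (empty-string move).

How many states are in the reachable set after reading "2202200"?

5

Start in {q0}.
Read '2': {q0} → {q0}.
Read '2': {q0} → {q0}.
Read '0': {q0} → {q2}.
Read '2': {q2} → {q2, q4, q6}.
Read '2': {q2, q4, q6} → {q0, q2, q4, q6}.
Read '0': {q0, q2, q4, q6} → {q2, q3, q4, q6}.
Read '0': {q2, q3, q4, q6} → {q0, q2, q3, q4, q6}.
That set has 5 states.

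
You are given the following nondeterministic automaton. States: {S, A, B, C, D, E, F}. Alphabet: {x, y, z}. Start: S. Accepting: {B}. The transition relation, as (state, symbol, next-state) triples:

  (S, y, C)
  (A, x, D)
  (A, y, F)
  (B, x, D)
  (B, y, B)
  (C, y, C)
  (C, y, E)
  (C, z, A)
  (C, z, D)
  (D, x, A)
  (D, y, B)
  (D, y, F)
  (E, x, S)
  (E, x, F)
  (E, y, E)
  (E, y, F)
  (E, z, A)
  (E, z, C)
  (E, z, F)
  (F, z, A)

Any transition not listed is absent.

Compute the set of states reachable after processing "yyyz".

{A, C, D, F}

Start in {S}.
Read 'y': S→{C}; now {C}.
Read 'y': C→{C, E}; now {C, E}.
Read 'y': C→{C, E}, E→{E, F}; now {C, E, F}.
Read 'z': C→{A, D}, E→{A, C, F}, F→{A}; now {A, C, D, F}.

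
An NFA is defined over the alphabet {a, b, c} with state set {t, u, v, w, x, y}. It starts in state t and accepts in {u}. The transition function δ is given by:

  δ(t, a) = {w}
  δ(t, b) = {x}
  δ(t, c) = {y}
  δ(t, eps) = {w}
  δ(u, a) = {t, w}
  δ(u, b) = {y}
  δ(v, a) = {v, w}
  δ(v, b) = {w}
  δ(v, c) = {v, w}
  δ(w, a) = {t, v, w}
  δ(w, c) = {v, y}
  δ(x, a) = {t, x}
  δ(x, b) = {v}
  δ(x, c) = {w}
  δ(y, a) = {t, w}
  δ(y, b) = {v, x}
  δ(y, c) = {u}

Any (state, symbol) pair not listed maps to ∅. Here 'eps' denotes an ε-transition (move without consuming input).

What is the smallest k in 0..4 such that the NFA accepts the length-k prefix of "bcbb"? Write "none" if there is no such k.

Start: ε-closure({t}) = {t, w}.
Read 'b': {t, w} → {x}.
Read 'c': {x} → {w}.
Read 'b': {w} → ∅.
The set is empty and remains empty for the remaining 1 symbol.
No reachable set along the way intersects F.

none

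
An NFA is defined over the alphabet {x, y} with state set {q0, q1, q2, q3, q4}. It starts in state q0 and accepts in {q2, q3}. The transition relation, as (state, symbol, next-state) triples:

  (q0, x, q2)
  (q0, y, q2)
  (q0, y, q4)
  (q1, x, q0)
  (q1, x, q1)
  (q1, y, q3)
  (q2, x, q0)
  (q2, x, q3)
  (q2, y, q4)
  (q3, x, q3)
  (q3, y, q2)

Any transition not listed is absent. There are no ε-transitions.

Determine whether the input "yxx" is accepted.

Start in {q0}.
Read 'y': {q0} → {q2, q4}.
Read 'x': {q2, q4} → {q0, q3}.
Read 'x': {q0, q3} → {q2, q3}.
The final set {q2, q3} contains the accepting states q2, q3.

Yes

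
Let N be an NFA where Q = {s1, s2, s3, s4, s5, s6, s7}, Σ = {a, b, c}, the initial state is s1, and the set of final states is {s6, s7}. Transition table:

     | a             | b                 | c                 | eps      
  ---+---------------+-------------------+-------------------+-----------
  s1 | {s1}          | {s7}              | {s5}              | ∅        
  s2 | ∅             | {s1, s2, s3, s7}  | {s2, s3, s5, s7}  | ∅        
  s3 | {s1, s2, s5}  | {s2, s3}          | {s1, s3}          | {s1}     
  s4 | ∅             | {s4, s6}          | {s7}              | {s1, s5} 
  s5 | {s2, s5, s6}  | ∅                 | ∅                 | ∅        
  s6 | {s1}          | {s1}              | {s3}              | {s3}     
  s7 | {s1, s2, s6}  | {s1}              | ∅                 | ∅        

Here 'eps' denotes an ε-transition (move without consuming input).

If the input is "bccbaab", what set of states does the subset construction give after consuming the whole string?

Start in {s1}.
Read 'b': {s1} → {s7}.
Read 'c': {s7} → ∅.
The set is empty and remains empty for the remaining 5 symbols.

∅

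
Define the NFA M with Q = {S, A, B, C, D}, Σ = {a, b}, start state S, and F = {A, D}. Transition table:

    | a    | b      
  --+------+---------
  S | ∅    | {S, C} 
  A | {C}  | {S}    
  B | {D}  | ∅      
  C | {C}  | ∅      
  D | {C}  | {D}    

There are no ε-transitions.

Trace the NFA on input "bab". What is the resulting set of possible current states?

∅

Start in {S}.
Read 'b': {S} → {S, C}.
Read 'a': {S, C} → {C}.
Read 'b': {C} → ∅.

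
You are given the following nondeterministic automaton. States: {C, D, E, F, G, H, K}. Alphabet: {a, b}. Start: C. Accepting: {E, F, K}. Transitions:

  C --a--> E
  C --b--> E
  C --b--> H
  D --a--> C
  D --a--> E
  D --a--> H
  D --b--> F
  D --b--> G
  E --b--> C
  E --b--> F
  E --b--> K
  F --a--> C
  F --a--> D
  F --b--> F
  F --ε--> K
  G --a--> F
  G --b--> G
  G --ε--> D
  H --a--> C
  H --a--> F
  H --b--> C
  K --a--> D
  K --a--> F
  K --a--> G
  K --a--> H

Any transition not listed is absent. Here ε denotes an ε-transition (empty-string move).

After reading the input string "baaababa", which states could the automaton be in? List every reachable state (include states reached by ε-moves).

{C, D, E, F, G, H, K}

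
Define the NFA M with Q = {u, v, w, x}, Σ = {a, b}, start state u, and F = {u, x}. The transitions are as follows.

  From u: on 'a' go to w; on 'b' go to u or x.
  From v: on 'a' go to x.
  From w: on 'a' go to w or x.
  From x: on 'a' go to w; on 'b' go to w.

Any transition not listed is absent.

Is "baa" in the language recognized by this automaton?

Yes

Start in {u}.
Read 'b': u→{u, x}; now {u, x}.
Read 'a': u→{w}, x→{w}; now {w}.
Read 'a': w→{w, x}; now {w, x}.
The final set {w, x} contains the accepting state x.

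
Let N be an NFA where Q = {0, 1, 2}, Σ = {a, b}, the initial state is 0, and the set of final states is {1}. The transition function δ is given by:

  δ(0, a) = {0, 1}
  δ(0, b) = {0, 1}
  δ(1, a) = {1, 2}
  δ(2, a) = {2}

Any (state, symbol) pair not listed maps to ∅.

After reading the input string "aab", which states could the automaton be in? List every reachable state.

Start in {0}.
Read 'a': 0→{0, 1}; now {0, 1}.
Read 'a': 0→{0, 1}, 1→{1, 2}; now {0, 1, 2}.
Read 'b': 0→{0, 1}, 1→∅, 2→∅; now {0, 1}.

{0, 1}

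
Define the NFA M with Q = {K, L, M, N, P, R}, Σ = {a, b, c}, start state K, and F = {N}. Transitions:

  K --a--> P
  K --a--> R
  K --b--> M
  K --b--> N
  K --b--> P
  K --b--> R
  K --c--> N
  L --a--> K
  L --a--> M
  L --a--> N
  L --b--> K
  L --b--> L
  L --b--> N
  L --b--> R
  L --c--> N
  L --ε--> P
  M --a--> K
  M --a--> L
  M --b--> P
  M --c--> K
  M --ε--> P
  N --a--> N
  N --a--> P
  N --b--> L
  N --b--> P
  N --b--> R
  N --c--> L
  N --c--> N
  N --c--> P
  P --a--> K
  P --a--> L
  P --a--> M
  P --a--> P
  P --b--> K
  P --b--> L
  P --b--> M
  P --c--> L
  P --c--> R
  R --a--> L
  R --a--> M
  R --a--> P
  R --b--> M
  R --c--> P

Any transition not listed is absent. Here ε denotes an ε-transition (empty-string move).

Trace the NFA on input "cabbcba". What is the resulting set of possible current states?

{K, L, M, N, P, R}

Start in {K}.
Read 'c': {K} → {N}.
Read 'a': {N} → {N, P}.
Read 'b': {N, P} → {K, L, M, P, R}.
Read 'b': {K, L, M, P, R} → {K, L, M, N, P, R}.
Read 'c': {K, L, M, N, P, R} → {K, L, N, P, R}.
Read 'b': {K, L, N, P, R} → {K, L, M, N, P, R}.
Read 'a': {K, L, M, N, P, R} → {K, L, M, N, P, R}.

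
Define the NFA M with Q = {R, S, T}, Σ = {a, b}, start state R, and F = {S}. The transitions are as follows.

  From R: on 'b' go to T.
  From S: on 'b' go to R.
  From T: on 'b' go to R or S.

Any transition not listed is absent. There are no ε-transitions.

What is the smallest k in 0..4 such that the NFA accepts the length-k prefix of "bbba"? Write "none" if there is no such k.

2

Start in {R}.
Read 'b': R→{T}; now {T}.
Read 'b': T→{R, S}; now {R, S}.
None of the earlier sets intersect F, but {R, S} does.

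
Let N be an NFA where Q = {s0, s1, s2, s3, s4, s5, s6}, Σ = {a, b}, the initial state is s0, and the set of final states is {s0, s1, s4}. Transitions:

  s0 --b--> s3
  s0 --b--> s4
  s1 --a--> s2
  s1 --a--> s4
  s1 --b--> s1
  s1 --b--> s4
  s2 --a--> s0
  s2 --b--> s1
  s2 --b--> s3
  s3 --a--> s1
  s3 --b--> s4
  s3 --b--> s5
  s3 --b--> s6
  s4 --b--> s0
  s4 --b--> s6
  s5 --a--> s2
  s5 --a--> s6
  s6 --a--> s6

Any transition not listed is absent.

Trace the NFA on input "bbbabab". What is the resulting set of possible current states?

Start in {s0}.
Read 'b': {s0} → {s3, s4}.
Read 'b': {s3, s4} → {s0, s4, s5, s6}.
Read 'b': {s0, s4, s5, s6} → {s0, s3, s4, s6}.
Read 'a': {s0, s3, s4, s6} → {s1, s6}.
Read 'b': {s1, s6} → {s1, s4}.
Read 'a': {s1, s4} → {s2, s4}.
Read 'b': {s2, s4} → {s0, s1, s3, s6}.

{s0, s1, s3, s6}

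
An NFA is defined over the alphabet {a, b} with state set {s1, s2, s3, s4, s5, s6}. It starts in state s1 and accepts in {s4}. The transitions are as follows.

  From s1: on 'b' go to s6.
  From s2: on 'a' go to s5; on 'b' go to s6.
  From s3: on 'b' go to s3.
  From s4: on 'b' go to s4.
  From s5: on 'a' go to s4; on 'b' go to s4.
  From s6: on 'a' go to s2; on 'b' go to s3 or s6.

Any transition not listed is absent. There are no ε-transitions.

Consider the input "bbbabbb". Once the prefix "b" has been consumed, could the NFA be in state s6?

Yes

Start in {s1}.
Read 'b': s1→{s6}; now {s6}.
State s6 is in {s6}.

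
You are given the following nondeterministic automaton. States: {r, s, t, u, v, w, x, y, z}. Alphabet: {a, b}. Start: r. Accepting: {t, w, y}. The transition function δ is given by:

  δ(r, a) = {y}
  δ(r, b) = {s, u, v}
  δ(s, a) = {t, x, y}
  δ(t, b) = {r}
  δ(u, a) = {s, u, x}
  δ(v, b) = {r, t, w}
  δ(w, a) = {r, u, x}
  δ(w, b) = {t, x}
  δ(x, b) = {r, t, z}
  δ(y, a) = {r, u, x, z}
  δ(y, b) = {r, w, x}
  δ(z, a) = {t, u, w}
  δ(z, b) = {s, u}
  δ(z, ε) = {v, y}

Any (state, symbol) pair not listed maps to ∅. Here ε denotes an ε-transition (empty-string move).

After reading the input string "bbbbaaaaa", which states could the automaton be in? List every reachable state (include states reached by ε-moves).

{r, s, t, u, v, w, x, y, z}

Start in {r}.
Read 'b': r→{s, u, v}; now {s, u, v}.
Read 'b': s→∅, u→∅, v→{r, t, w}; now {r, t, w}.
Read 'b': r→{s, u, v}, t→{r}, w→{t, x}; now {r, s, t, u, v, x}.
Read 'b': r→{s, u, v}, s→∅, t→{r}, u→∅, v→{r, t, w}, x→{r, t, z}; union {r, s, t, u, v, w, z}; ε-closure = {r, s, t, u, v, w, y, z}.
Read 'a': r→{y}, s→{t, x, y}, t→∅, u→{s, u, x}, v→∅, w→{r, u, x}, y→{r, u, x, z}, z→{t, u, w}; union {r, s, t, u, w, x, y, z}; ε-closure = {r, s, t, u, v, w, x, y, z}.
Read 'a': r→{y}, s→{t, x, y}, t→∅, u→{s, u, x}, v→∅, w→{r, u, x}, x→∅, y→{r, u, x, z}, z→{t, u, w}; union {r, s, t, u, w, x, y, z}; ε-closure = {r, s, t, u, v, w, x, y, z}.
Read 'a': r→{y}, s→{t, x, y}, t→∅, u→{s, u, x}, v→∅, w→{r, u, x}, x→∅, y→{r, u, x, z}, z→{t, u, w}; union {r, s, t, u, w, x, y, z}; ε-closure = {r, s, t, u, v, w, x, y, z}.
Read 'a': r→{y}, s→{t, x, y}, t→∅, u→{s, u, x}, v→∅, w→{r, u, x}, x→∅, y→{r, u, x, z}, z→{t, u, w}; union {r, s, t, u, w, x, y, z}; ε-closure = {r, s, t, u, v, w, x, y, z}.
Read 'a': r→{y}, s→{t, x, y}, t→∅, u→{s, u, x}, v→∅, w→{r, u, x}, x→∅, y→{r, u, x, z}, z→{t, u, w}; union {r, s, t, u, w, x, y, z}; ε-closure = {r, s, t, u, v, w, x, y, z}.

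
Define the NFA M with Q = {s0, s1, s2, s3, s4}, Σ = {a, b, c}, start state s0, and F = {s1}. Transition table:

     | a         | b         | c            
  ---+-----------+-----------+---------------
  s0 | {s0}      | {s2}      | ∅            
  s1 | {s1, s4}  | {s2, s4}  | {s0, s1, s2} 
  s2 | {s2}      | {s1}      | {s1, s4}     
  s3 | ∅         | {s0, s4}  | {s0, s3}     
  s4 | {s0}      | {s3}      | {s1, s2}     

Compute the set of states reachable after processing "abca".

Start in {s0}.
Read 'a': {s0} → {s0}.
Read 'b': {s0} → {s2}.
Read 'c': {s2} → {s1, s4}.
Read 'a': {s1, s4} → {s0, s1, s4}.

{s0, s1, s4}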